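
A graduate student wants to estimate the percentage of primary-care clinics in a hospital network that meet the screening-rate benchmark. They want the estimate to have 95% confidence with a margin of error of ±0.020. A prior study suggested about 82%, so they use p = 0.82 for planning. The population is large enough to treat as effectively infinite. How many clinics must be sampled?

1418

For 95% confidence, z = 1.96.
With p = 0.82, p(1−p) = 0.1476.
n = z²·p(1−p)/E² = 1.96² × 0.1476 / 0.020² = 3.8416 × 0.1476 / 0.000400 ≈ 1417.55.
Rounding up gives n = 1418.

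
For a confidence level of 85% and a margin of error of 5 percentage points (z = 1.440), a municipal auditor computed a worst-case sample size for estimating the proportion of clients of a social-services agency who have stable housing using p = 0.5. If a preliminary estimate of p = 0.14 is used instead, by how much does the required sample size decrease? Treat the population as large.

108

Conservative (p = 0.5): n = 1.440² × 0.25 / 0.050² ≈ 207.36 → 208.
Using p = 0.14: p(1−p) = 0.1204, so n = 1.440² × 0.1204 / 0.050² ≈ 99.86 → 100.
Reduction: 208 − 100 = 108.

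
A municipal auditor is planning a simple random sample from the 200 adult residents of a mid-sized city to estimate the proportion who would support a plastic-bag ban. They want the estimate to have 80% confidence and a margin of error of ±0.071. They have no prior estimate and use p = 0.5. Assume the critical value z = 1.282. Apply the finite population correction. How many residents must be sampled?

59

Unadjusted: n₀ = 1.282² × 0.50 × 0.50 / 0.071² ≈ 81.51, so n₀ = 82.
Finite population correction with N = 200: n = n₀ / (1 + (n₀−1)/N) = 82 / (1 + 81/200) = 82 / 1.4050 ≈ 58.36.
Rounding up, n = 59.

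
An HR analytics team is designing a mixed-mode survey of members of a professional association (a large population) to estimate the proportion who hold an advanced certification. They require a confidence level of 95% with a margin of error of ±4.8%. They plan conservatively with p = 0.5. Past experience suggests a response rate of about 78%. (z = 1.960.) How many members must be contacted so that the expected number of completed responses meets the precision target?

Completed interviews needed: n₀ = 1.960² × 0.2500 / 0.048² ≈ 416.84 → 417.
At a 78% response rate, contacts needed = 417 / 0.78 ≈ 534.62 → 535.

535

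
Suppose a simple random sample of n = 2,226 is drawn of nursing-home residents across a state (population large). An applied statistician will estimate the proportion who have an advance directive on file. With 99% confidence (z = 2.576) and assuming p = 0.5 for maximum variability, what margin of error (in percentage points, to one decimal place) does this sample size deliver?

SE(p̂) = √[p(1−p)/n] = √[0.2500/2226] = 0.01060.
E = z × SE = 2.576 × 0.01060 = 0.02730, or 2.7 percentage points.

2.7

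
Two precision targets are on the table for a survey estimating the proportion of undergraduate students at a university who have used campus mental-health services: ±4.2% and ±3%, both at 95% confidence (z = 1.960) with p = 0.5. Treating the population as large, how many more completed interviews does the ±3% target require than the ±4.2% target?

523

At ±4.2%: n = 1.960² × 0.2500 / 0.042² ≈ 544.44 → 545.
At ±3%: n = 1.960² × 0.2500 / 0.030² ≈ 1067.11 → 1068.
Additional respondents: 1068 − 545 = 523.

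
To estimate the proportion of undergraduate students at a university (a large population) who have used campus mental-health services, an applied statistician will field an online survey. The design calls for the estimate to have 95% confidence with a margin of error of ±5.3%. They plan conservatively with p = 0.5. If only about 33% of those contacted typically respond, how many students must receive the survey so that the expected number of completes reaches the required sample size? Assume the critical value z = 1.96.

Completed interviews needed: n₀ = 1.96² × 0.2500 / 0.053² ≈ 341.90 → 342.
At a 33% response rate, contacts needed = 342 / 0.33 ≈ 1036.36 → 1037.

1037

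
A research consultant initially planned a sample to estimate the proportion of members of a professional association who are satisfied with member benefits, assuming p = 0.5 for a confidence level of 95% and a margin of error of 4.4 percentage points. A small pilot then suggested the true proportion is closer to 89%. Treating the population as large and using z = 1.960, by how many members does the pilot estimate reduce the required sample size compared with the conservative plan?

Conservative (p = 0.5): n = 1.960² × 0.25 / 0.044² ≈ 496.07 → 497.
Using p = 0.89: p(1−p) = 0.0979, so n = 1.960² × 0.0979 / 0.044² ≈ 194.26 → 195.
Reduction: 497 − 195 = 302.

302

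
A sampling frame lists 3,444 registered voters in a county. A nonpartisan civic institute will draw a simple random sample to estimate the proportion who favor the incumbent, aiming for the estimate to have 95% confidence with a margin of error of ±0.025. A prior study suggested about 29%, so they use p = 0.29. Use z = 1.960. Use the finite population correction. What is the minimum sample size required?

Unadjusted: n₀ = 1.960² × 0.29 × 0.71 / 0.025² ≈ 1265.58, so n₀ = 1266.
Finite population correction with N = 3,444: n = n₀ / (1 + (n₀−1)/N) = 1266 / (1 + 1265/3444) = 1266 / 1.3673 ≈ 925.91.
Rounding up, n = 926.

926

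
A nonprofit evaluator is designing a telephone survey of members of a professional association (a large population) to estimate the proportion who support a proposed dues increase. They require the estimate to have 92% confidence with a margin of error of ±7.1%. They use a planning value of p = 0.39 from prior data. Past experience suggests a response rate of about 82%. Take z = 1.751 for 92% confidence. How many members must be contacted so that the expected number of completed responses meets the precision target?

Completed interviews needed: n₀ = 1.751² × 0.2379 / 0.071² ≈ 144.69 → 145.
At an 82% response rate, contacts needed = 145 / 0.82 ≈ 176.83 → 177.

177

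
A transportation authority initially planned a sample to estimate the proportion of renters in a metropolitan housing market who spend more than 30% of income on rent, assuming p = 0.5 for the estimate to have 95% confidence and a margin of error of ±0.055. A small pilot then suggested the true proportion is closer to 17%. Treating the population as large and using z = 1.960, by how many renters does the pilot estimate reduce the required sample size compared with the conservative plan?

138

Conservative (p = 0.5): n = 1.960² × 0.25 / 0.055² ≈ 317.49 → 318.
Using p = 0.17: p(1−p) = 0.1411, so n = 1.960² × 0.1411 / 0.055² ≈ 179.19 → 180.
Reduction: 318 − 180 = 138.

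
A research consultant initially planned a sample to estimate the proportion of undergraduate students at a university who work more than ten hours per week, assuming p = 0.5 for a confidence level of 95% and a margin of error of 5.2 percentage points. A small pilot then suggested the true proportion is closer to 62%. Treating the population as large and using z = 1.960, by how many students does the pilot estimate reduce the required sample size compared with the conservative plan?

Conservative (p = 0.5): n = 1.960² × 0.25 / 0.052² ≈ 355.18 → 356.
Using p = 0.62: p(1−p) = 0.2356, so n = 1.960² × 0.2356 / 0.052² ≈ 334.72 → 335.
Reduction: 356 − 335 = 21.

21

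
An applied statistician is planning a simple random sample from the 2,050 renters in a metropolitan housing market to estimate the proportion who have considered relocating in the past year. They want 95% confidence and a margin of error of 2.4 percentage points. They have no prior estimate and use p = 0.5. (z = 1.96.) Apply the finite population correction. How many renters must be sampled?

Unadjusted: n₀ = 1.96² × 0.50 × 0.50 / 0.024² ≈ 1667.36, so n₀ = 1668.
Finite population correction with N = 2,050: n = n₀ / (1 + (n₀−1)/N) = 1668 / (1 + 1667/2050) = 1668 / 1.8132 ≈ 919.94.
Rounding up, n = 920.

920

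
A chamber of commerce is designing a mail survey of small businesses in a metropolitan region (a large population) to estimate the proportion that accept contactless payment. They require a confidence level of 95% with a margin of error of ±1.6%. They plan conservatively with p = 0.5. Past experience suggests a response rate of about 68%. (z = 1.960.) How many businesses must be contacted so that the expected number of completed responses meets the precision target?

5518

Completed interviews needed: n₀ = 1.960² × 0.2500 / 0.016² ≈ 3751.56 → 3752.
At a 68% response rate, contacts needed = 3752 / 0.68 ≈ 5517.65 → 5518.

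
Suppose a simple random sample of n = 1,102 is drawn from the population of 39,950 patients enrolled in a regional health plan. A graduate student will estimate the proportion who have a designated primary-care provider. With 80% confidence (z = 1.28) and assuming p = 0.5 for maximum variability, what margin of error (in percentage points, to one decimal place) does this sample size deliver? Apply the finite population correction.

Finite-population factor: (N−n)/(N−1) = (39950−1102)/(39950−1) = 0.9724.
SE(p̂) = √[p(1−p)/n · (N−n)/(N−1)] = √[0.2500/1102 × 0.9724] = 0.01485.
E = z × SE = 1.28 × 0.01485 = 0.01901 ≈ 1.9 percentage points.

1.9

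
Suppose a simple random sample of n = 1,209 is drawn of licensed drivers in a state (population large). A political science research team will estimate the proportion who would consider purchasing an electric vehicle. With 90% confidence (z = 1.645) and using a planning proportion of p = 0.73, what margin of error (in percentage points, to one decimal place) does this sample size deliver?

2.1

SE(p̂) = √[p(1−p)/n] = √[0.1971/1209] = 0.01277.
E = z × SE = 1.645 × 0.01277 = 0.02100, or 2.1 percentage points.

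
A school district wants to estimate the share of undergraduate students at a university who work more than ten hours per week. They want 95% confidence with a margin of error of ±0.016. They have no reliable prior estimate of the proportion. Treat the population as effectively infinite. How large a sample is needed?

For 95% confidence, z = 1.96.
With no prior estimate, use p = 0.5, giving p(1−p) = 0.25.
n = z²·p(1−p)/E² = 1.96² × 0.2500 / 0.016² = 3.8416 × 0.2500 / 0.000256 ≈ 3751.56.
Rounding up gives n = 3752.

3752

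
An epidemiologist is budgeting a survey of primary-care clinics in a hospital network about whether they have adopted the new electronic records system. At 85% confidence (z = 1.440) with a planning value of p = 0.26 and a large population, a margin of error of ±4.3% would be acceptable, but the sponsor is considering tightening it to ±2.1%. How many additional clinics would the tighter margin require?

At ±4.3%: n = 1.440² × 0.1924 / 0.043² ≈ 215.77 → 216.
At ±2.1%: n = 1.440² × 0.1924 / 0.021² ≈ 904.67 → 905.
Additional respondents: 905 − 216 = 689.

689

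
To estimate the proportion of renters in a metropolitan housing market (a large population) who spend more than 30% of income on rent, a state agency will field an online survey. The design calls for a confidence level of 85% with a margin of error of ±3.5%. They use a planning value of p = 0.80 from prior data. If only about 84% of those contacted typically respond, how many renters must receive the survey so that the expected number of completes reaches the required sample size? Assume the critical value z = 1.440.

323

Completed interviews needed: n₀ = 1.440² × 0.1600 / 0.035² ≈ 270.84 → 271.
At an 84% response rate, contacts needed = 271 / 0.84 ≈ 322.62 → 323.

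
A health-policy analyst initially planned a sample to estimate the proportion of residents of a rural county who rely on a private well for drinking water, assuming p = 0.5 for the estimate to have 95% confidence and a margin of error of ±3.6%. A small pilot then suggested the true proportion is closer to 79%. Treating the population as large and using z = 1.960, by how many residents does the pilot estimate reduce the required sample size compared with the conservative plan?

250

Conservative (p = 0.5): n = 1.960² × 0.25 / 0.036² ≈ 741.05 → 742.
Using p = 0.79: p(1−p) = 0.1659, so n = 1.960² × 0.1659 / 0.036² ≈ 491.76 → 492.
Reduction: 742 − 492 = 250.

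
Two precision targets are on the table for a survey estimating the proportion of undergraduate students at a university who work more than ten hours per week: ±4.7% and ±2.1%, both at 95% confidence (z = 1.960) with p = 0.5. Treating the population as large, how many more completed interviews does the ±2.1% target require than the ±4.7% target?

1743

At ±4.7%: n = 1.960² × 0.2500 / 0.047² ≈ 434.77 → 435.
At ±2.1%: n = 1.960² × 0.2500 / 0.021² ≈ 2177.78 → 2178.
Additional respondents: 2178 − 435 = 1743.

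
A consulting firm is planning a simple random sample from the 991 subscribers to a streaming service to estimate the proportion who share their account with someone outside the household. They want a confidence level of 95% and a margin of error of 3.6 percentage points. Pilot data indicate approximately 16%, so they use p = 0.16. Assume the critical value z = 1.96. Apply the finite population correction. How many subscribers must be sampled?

Unadjusted: n₀ = 1.96² × 0.16 × 0.84 / 0.036² ≈ 398.39, so n₀ = 399.
Finite population correction with N = 991: n = n₀ / (1 + (n₀−1)/N) = 399 / (1 + 398/991) = 399 / 1.4016 ≈ 284.67.
Rounding up, n = 285.

285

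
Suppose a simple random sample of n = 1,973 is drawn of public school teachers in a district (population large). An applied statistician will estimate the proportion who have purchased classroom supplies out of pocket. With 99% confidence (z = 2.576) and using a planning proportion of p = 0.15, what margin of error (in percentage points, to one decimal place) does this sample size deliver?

2.1

SE(p̂) = √[p(1−p)/n] = √[0.1275/1973] = 0.00804.
E = z × SE = 2.576 × 0.00804 = 0.02071, or 2.1 percentage points.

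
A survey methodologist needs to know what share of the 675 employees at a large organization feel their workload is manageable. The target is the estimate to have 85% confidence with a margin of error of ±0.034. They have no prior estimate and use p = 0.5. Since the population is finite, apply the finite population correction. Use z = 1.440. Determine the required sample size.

270

Unadjusted: n₀ = 1.440² × 0.50 × 0.50 / 0.034² ≈ 448.44, so n₀ = 449.
Finite population correction with N = 675: n = n₀ / (1 + (n₀−1)/N) = 449 / (1 + 448/675) = 449 / 1.6637 ≈ 269.88.
Rounding up, n = 270.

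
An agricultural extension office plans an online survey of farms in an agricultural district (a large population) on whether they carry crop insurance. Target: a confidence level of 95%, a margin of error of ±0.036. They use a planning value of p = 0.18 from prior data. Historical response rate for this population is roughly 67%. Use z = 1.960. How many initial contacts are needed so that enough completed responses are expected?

Completed interviews needed: n₀ = 1.960² × 0.1476 / 0.036² ≈ 437.52 → 438.
At a 67% response rate, contacts needed = 438 / 0.67 ≈ 653.73 → 654.

654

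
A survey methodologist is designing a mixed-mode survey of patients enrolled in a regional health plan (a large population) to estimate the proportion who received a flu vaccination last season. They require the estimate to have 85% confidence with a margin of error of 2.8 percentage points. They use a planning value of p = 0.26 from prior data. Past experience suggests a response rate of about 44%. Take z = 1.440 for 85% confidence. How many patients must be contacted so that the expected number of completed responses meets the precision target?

Completed interviews needed: n₀ = 1.440² × 0.1924 / 0.028² ≈ 508.88 → 509.
At a 44% response rate, contacts needed = 509 / 0.44 ≈ 1156.82 → 1157.

1157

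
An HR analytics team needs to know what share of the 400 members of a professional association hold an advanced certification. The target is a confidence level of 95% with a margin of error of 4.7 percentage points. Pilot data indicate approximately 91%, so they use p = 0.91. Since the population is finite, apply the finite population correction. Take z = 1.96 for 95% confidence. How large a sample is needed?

Unadjusted: n₀ = 1.96² × 0.91 × 0.09 / 0.047² ≈ 142.43, so n₀ = 143.
Finite population correction with N = 400: n = n₀ / (1 + (n₀−1)/N) = 143 / (1 + 142/400) = 143 / 1.3550 ≈ 105.54.
Rounding up, n = 106.

106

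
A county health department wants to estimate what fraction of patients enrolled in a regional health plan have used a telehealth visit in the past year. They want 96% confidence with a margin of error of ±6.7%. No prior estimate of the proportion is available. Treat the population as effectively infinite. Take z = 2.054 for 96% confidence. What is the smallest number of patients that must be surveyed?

235

With no prior estimate, use p = 0.5, giving p(1−p) = 0.25.
n = z²·p(1−p)/E² = 2.054² × 0.2500 / 0.067² = 4.2189 × 0.2500 / 0.004489 ≈ 234.96.
Rounding up gives n = 235.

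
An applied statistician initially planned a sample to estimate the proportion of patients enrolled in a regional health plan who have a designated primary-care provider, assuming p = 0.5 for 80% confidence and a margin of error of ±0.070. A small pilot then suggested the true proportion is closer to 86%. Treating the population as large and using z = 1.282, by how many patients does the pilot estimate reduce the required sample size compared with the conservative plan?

Conservative (p = 0.5): n = 1.282² × 0.25 / 0.070² ≈ 83.85 → 84.
Using p = 0.86: p(1−p) = 0.1204, so n = 1.282² × 0.1204 / 0.070² ≈ 40.38 → 41.
Reduction: 84 − 41 = 43.

43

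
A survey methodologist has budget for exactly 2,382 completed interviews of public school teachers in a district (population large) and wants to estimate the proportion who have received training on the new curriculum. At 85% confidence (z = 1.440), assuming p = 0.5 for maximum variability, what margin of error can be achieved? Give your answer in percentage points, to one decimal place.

1.5

SE(p̂) = √[p(1−p)/n] = √[0.2500/2382] = 0.01024.
E = z × SE = 1.440 × 0.01024 = 0.01475, or 1.5 percentage points.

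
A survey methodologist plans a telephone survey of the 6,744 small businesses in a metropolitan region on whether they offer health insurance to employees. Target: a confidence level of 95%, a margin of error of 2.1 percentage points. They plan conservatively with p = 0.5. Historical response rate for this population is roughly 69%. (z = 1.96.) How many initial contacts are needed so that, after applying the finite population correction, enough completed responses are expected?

2387

Completed interviews needed (unadjusted): n₀ = 1.96² × 0.2500 / 0.021² ≈ 2177.78 → 2178.
FPC for N = 6,744: n = 2178 / (1 + 2177/6744) = 2178 / 1.3228 ≈ 1646.50 → 1647.
At a 69% response rate, contacts needed = 1647 / 0.69 ≈ 2386.96 → 2387.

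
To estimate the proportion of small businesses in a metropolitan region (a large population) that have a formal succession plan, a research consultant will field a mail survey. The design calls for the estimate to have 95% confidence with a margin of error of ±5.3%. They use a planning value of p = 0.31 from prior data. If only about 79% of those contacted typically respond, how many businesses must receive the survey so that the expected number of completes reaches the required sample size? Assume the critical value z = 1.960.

Completed interviews needed: n₀ = 1.960² × 0.2139 / 0.053² ≈ 292.53 → 293.
At a 79% response rate, contacts needed = 293 / 0.79 ≈ 370.89 → 371.

371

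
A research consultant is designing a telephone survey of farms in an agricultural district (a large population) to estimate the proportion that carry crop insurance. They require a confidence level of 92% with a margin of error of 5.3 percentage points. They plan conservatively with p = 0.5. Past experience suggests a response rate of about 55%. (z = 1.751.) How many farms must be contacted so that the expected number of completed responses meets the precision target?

497

Completed interviews needed: n₀ = 1.751² × 0.2500 / 0.053² ≈ 272.87 → 273.
At a 55% response rate, contacts needed = 273 / 0.55 ≈ 496.36 → 497.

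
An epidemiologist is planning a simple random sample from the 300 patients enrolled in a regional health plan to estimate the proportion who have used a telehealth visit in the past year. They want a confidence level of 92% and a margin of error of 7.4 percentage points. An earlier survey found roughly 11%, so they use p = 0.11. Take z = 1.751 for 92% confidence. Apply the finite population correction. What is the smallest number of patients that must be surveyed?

Unadjusted: n₀ = 1.751² × 0.11 × 0.89 / 0.074² ≈ 54.81, so n₀ = 55.
Finite population correction with N = 300: n = n₀ / (1 + (n₀−1)/N) = 55 / (1 + 54/300) = 55 / 1.1800 ≈ 46.61.
Rounding up, n = 47.

47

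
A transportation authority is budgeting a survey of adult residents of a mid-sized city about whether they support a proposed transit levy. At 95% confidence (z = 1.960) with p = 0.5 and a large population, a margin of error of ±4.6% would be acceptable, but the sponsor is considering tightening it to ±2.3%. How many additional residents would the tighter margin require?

At ±4.6%: n = 1.960² × 0.2500 / 0.046² ≈ 453.88 → 454.
At ±2.3%: n = 1.960² × 0.2500 / 0.023² ≈ 1815.50 → 1816.
Additional respondents: 1816 − 454 = 1362.

1362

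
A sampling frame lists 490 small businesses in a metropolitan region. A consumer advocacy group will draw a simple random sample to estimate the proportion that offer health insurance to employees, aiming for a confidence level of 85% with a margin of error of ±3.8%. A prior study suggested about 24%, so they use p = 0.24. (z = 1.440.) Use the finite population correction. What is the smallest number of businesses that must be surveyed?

Unadjusted: n₀ = 1.440² × 0.24 × 0.76 / 0.038² ≈ 261.93, so n₀ = 262.
Finite population correction with N = 490: n = n₀ / (1 + (n₀−1)/N) = 262 / (1 + 261/490) = 262 / 1.5327 ≈ 170.95.
Rounding up, n = 171.

171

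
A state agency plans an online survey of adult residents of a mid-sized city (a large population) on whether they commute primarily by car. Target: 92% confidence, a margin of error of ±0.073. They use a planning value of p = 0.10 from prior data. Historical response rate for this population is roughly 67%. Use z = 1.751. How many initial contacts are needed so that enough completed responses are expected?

78

Completed interviews needed: n₀ = 1.751² × 0.0900 / 0.073² ≈ 51.78 → 52.
At a 67% response rate, contacts needed = 52 / 0.67 ≈ 77.61 → 78.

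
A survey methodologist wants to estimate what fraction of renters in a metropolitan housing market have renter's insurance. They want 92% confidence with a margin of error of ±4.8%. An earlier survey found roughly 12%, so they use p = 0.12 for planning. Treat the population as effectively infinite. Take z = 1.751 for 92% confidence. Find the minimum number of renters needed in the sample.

With p = 0.12, p(1−p) = 0.1056.
n = z²·p(1−p)/E² = 1.751² × 0.1056 / 0.048² = 3.0660 × 0.1056 / 0.002304 ≈ 140.53.
Rounding up gives n = 141.

141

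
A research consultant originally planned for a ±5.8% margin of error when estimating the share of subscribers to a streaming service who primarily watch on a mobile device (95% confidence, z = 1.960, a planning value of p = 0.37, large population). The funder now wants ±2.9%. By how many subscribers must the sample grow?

798

At ±5.8%: n = 1.960² × 0.2331 / 0.058² ≈ 266.19 → 267.
At ±2.9%: n = 1.960² × 0.2331 / 0.029² ≈ 1064.78 → 1065.
Additional respondents: 1065 − 267 = 798.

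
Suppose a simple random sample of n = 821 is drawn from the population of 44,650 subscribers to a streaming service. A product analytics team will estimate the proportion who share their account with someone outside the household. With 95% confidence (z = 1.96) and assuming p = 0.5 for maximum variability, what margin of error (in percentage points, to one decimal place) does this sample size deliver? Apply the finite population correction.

Finite-population factor: (N−n)/(N−1) = (44650−821)/(44650−1) = 0.9816.
SE(p̂) = √[p(1−p)/n · (N−n)/(N−1)] = √[0.2500/821 × 0.9816] = 0.01729.
E = z × SE = 1.96 × 0.01729 = 0.03389 ≈ 3.4 percentage points.

3.4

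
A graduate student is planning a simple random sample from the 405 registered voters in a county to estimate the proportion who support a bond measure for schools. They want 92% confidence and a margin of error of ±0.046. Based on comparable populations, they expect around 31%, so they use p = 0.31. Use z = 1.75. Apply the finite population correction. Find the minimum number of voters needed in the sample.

Unadjusted: n₀ = 1.75² × 0.31 × 0.69 / 0.046² ≈ 309.58, so n₀ = 310.
Finite population correction with N = 405: n = n₀ / (1 + (n₀−1)/N) = 310 / (1 + 309/405) = 310 / 1.7630 ≈ 175.84.
Rounding up, n = 176.

176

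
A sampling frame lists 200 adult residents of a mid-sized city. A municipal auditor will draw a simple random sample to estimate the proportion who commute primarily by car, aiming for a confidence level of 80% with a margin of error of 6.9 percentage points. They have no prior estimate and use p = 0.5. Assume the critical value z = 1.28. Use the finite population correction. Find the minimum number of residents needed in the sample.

Unadjusted: n₀ = 1.28² × 0.50 × 0.50 / 0.069² ≈ 86.03, so n₀ = 87.
Finite population correction with N = 200: n = n₀ / (1 + (n₀−1)/N) = 87 / (1 + 86/200) = 87 / 1.4300 ≈ 60.84.
Rounding up, n = 61.

61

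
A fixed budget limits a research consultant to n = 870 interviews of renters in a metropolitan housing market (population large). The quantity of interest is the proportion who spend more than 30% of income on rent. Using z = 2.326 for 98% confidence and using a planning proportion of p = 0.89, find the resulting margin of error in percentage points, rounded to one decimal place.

SE(p̂) = √[p(1−p)/n] = √[0.0979/870] = 0.01061.
E = z × SE = 2.326 × 0.01061 = 0.02467, or 2.5 percentage points.

2.5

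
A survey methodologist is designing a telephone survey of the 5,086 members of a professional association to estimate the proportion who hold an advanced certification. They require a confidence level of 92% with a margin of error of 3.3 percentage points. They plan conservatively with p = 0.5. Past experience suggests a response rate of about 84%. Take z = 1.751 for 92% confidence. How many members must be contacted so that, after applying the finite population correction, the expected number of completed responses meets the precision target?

Completed interviews needed (unadjusted): n₀ = 1.751² × 0.2500 / 0.033² ≈ 703.86 → 704.
FPC for N = 5,086: n = 704 / (1 + 703/5086) = 704 / 1.1382 ≈ 618.51 → 619.
At an 84% response rate, contacts needed = 619 / 0.84 ≈ 736.90 → 737.

737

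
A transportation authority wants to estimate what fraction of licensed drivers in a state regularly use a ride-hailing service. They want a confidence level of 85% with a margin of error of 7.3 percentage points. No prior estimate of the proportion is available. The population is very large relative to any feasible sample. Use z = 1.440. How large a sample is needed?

With no prior estimate, use p = 0.5, giving p(1−p) = 0.25.
n = z²·p(1−p)/E² = 1.440² × 0.2500 / 0.073² = 2.0736 × 0.2500 / 0.005329 ≈ 97.28.
Rounding up gives n = 98.

98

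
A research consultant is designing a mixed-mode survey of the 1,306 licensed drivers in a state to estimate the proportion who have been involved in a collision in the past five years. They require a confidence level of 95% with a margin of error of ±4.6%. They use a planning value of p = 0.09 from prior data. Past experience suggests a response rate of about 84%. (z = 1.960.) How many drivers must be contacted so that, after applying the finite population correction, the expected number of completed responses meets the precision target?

Completed interviews needed (unadjusted): n₀ = 1.960² × 0.0819 / 0.046² ≈ 148.69 → 149.
FPC for N = 1,306: n = 149 / (1 + 148/1306) = 149 / 1.1133 ≈ 133.83 → 134.
At an 84% response rate, contacts needed = 134 / 0.84 ≈ 159.52 → 160.

160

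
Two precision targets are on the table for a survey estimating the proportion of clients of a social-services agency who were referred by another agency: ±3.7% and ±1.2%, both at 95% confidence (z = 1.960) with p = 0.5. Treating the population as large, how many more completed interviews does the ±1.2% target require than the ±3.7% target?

At ±3.7%: n = 1.960² × 0.2500 / 0.037² ≈ 701.53 → 702.
At ±1.2%: n = 1.960² × 0.2500 / 0.012² ≈ 6669.44 → 6670.
Additional respondents: 6670 − 702 = 5968.

5968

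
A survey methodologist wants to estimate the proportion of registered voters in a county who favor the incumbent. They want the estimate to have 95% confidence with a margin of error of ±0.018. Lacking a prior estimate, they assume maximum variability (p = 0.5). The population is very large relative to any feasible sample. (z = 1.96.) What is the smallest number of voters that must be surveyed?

With p = 0.5, p(1−p) = 0.25.
n = z²·p(1−p)/E² = 1.96² × 0.2500 / 0.018² = 3.8416 × 0.2500 / 0.000324 ≈ 2964.20.
Rounding up gives n = 2965.

2965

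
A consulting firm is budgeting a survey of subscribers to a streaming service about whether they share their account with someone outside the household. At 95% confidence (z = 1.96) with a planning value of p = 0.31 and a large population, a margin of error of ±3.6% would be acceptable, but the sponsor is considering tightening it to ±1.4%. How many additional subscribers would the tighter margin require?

At ±3.6%: n = 1.96² × 0.2139 / 0.036² ≈ 634.04 → 635.
At ±1.4%: n = 1.96² × 0.2139 / 0.014² ≈ 4192.44 → 4193.
Additional respondents: 4193 − 635 = 3558.

3558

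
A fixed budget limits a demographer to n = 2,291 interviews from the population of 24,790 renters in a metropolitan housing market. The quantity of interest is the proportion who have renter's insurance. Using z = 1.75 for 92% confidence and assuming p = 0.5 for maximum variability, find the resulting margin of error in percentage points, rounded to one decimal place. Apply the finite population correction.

1.7

Finite-population factor: (N−n)/(N−1) = (24790−2291)/(24790−1) = 0.9076.
SE(p̂) = √[p(1−p)/n · (N−n)/(N−1)] = √[0.2500/2291 × 0.9076] = 0.00995.
E = z × SE = 1.75 × 0.00995 = 0.01742 ≈ 1.7 percentage points.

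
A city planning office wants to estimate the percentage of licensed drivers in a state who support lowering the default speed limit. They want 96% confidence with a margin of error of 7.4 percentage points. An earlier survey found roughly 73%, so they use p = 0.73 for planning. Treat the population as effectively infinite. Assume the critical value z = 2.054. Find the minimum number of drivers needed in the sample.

With p = 0.73, p(1−p) = 0.1971.
n = z²·p(1−p)/E² = 2.054² × 0.1971 / 0.074² = 4.2189 × 0.1971 / 0.005476 ≈ 151.85.
Rounding up gives n = 152.

152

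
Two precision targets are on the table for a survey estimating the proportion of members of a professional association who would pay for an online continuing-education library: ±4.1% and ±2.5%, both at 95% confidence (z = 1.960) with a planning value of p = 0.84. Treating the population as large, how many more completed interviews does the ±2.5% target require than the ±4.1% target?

519

At ±4.1%: n = 1.960² × 0.1344 / 0.041² ≈ 307.15 → 308.
At ±2.5%: n = 1.960² × 0.1344 / 0.025² ≈ 826.10 → 827.
Additional respondents: 827 − 308 = 519.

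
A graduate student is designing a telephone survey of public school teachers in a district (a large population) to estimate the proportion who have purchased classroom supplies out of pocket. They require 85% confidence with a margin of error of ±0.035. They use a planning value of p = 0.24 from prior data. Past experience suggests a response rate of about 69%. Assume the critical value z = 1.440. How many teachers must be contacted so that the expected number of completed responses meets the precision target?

Completed interviews needed: n₀ = 1.440² × 0.1824 / 0.035² ≈ 308.75 → 309.
At a 69% response rate, contacts needed = 309 / 0.69 ≈ 447.83 → 448.

448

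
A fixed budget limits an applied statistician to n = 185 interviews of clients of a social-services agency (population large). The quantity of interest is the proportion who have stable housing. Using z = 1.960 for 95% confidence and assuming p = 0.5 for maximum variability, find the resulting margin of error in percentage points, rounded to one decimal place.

SE(p̂) = √[p(1−p)/n] = √[0.2500/185] = 0.03676.
E = z × SE = 1.960 × 0.03676 = 0.07205, or 7.2 percentage points.

7.2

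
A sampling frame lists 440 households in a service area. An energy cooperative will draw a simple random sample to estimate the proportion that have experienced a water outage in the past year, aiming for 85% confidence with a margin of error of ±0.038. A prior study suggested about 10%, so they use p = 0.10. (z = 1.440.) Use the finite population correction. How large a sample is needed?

101

Unadjusted: n₀ = 1.440² × 0.10 × 0.90 / 0.038² ≈ 129.24, so n₀ = 130.
Finite population correction with N = 440: n = n₀ / (1 + (n₀−1)/N) = 130 / (1 + 129/440) = 130 / 1.2932 ≈ 100.53.
Rounding up, n = 101.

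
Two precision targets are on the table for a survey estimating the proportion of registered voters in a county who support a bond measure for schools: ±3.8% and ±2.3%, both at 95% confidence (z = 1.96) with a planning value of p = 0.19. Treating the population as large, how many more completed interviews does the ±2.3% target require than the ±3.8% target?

At ±3.8%: n = 1.96² × 0.1539 / 0.038² ≈ 409.43 → 410.
At ±2.3%: n = 1.96² × 0.1539 / 0.023² ≈ 1117.62 → 1118.
Additional respondents: 1118 − 410 = 708.

708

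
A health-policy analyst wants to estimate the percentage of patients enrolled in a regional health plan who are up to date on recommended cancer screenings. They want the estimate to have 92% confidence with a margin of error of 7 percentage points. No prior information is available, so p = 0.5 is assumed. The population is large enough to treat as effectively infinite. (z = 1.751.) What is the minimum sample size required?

157

With p = 0.5, p(1−p) = 0.25.
n = z²·p(1−p)/E² = 1.751² × 0.2500 / 0.070² = 3.0660 × 0.2500 / 0.004900 ≈ 156.43.
Rounding up gives n = 157.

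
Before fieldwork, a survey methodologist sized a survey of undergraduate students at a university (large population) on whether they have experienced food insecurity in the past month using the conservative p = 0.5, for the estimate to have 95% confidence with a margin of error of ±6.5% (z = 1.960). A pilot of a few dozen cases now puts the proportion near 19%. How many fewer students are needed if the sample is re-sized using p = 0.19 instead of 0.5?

Conservative (p = 0.5): n = 1.960² × 0.25 / 0.065² ≈ 227.31 → 228.
Using p = 0.19: p(1−p) = 0.1539, so n = 1.960² × 0.1539 / 0.065² ≈ 139.93 → 140.
Reduction: 228 − 140 = 88.

88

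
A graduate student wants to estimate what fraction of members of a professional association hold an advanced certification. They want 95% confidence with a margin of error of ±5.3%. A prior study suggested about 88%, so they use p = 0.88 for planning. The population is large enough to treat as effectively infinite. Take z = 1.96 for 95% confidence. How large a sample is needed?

With p = 0.88, p(1−p) = 0.1056.
n = z²·p(1−p)/E² = 1.96² × 0.1056 / 0.053² = 3.8416 × 0.1056 / 0.002809 ≈ 144.42.
Rounding up gives n = 145.

145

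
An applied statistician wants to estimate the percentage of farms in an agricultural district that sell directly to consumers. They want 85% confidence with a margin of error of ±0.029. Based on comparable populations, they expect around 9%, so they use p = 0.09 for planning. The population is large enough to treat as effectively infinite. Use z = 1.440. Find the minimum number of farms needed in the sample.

202

With p = 0.09, p(1−p) = 0.0819.
n = z²·p(1−p)/E² = 1.440² × 0.0819 / 0.029² = 2.0736 × 0.0819 / 0.000841 ≈ 201.94.
Rounding up gives n = 202.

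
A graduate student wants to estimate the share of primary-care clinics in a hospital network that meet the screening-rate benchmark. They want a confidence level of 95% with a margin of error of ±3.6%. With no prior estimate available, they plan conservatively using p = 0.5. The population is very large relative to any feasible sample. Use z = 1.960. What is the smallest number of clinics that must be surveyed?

With p = 0.5, p(1−p) = 0.25.
n = z²·p(1−p)/E² = 1.960² × 0.2500 / 0.036² = 3.8416 × 0.2500 / 0.001296 ≈ 741.05.
Rounding up gives n = 742.

742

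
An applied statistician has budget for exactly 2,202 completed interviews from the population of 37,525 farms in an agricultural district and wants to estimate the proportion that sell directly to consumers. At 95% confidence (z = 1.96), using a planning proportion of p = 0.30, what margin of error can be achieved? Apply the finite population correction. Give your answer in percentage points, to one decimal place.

Finite-population factor: (N−n)/(N−1) = (37525−2202)/(37525−1) = 0.9413.
SE(p̂) = √[p(1−p)/n · (N−n)/(N−1)] = √[0.2100/2202 × 0.9413] = 0.00947.
E = z × SE = 1.96 × 0.00947 = 0.01857 ≈ 1.9 percentage points.

1.9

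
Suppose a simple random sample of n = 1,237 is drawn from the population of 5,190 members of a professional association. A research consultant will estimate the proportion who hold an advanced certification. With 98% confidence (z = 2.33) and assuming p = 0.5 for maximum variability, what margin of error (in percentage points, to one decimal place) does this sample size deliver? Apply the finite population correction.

2.9

Finite-population factor: (N−n)/(N−1) = (5190−1237)/(5190−1) = 0.7618.
SE(p̂) = √[p(1−p)/n · (N−n)/(N−1)] = √[0.2500/1237 × 0.7618] = 0.01241.
E = z × SE = 2.33 × 0.01241 = 0.02891 ≈ 2.9 percentage points.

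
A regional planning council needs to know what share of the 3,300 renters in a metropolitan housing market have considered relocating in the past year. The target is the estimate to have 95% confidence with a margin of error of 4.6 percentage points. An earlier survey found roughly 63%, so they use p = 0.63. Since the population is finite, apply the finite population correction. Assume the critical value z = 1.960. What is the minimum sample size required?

376

Unadjusted: n₀ = 1.960² × 0.63 × 0.37 / 0.046² ≈ 423.19, so n₀ = 424.
Finite population correction with N = 3,300: n = n₀ / (1 + (n₀−1)/N) = 424 / (1 + 423/3300) = 424 / 1.1282 ≈ 375.83.
Rounding up, n = 376.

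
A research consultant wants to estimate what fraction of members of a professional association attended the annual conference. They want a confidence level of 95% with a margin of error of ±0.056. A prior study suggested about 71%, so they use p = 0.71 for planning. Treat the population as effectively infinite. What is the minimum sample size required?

253

For 95% confidence, z = 1.960.
With p = 0.71, p(1−p) = 0.2059.
n = z²·p(1−p)/E² = 1.960² × 0.2059 / 0.056² = 3.8416 × 0.2059 / 0.003136 ≈ 252.23.
Rounding up gives n = 253.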